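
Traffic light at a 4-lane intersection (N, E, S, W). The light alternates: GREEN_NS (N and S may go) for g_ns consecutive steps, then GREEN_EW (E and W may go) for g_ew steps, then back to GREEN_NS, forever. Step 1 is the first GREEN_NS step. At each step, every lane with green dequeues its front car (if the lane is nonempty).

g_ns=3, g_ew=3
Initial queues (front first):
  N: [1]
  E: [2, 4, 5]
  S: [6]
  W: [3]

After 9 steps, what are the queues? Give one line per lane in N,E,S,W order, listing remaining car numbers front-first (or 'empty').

Step 1 [NS]: N:car1-GO,E:wait,S:car6-GO,W:wait | queues: N=0 E=3 S=0 W=1
Step 2 [NS]: N:empty,E:wait,S:empty,W:wait | queues: N=0 E=3 S=0 W=1
Step 3 [NS]: N:empty,E:wait,S:empty,W:wait | queues: N=0 E=3 S=0 W=1
Step 4 [EW]: N:wait,E:car2-GO,S:wait,W:car3-GO | queues: N=0 E=2 S=0 W=0
Step 5 [EW]: N:wait,E:car4-GO,S:wait,W:empty | queues: N=0 E=1 S=0 W=0
Step 6 [EW]: N:wait,E:car5-GO,S:wait,W:empty | queues: N=0 E=0 S=0 W=0

N: empty
E: empty
S: empty
W: empty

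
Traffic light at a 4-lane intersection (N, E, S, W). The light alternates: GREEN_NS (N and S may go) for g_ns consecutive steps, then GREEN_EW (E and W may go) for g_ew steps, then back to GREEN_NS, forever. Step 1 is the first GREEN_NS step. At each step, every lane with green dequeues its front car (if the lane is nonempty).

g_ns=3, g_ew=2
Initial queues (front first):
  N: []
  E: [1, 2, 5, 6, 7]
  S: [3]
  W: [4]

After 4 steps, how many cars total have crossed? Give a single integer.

Step 1 [NS]: N:empty,E:wait,S:car3-GO,W:wait | queues: N=0 E=5 S=0 W=1
Step 2 [NS]: N:empty,E:wait,S:empty,W:wait | queues: N=0 E=5 S=0 W=1
Step 3 [NS]: N:empty,E:wait,S:empty,W:wait | queues: N=0 E=5 S=0 W=1
Step 4 [EW]: N:wait,E:car1-GO,S:wait,W:car4-GO | queues: N=0 E=4 S=0 W=0
Cars crossed by step 4: 3

Answer: 3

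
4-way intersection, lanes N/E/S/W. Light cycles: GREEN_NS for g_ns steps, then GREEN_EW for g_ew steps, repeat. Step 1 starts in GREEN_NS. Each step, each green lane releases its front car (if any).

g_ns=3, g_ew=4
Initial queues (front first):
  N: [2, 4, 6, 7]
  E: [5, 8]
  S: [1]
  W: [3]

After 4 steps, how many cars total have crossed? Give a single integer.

Step 1 [NS]: N:car2-GO,E:wait,S:car1-GO,W:wait | queues: N=3 E=2 S=0 W=1
Step 2 [NS]: N:car4-GO,E:wait,S:empty,W:wait | queues: N=2 E=2 S=0 W=1
Step 3 [NS]: N:car6-GO,E:wait,S:empty,W:wait | queues: N=1 E=2 S=0 W=1
Step 4 [EW]: N:wait,E:car5-GO,S:wait,W:car3-GO | queues: N=1 E=1 S=0 W=0
Cars crossed by step 4: 6

Answer: 6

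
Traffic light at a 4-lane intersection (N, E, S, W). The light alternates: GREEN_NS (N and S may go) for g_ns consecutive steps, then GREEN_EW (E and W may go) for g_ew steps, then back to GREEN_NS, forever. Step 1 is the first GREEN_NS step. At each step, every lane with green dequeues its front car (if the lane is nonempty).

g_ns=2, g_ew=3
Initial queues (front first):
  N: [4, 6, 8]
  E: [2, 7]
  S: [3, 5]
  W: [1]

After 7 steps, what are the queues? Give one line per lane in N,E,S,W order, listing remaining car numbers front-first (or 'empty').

Step 1 [NS]: N:car4-GO,E:wait,S:car3-GO,W:wait | queues: N=2 E=2 S=1 W=1
Step 2 [NS]: N:car6-GO,E:wait,S:car5-GO,W:wait | queues: N=1 E=2 S=0 W=1
Step 3 [EW]: N:wait,E:car2-GO,S:wait,W:car1-GO | queues: N=1 E=1 S=0 W=0
Step 4 [EW]: N:wait,E:car7-GO,S:wait,W:empty | queues: N=1 E=0 S=0 W=0
Step 5 [EW]: N:wait,E:empty,S:wait,W:empty | queues: N=1 E=0 S=0 W=0
Step 6 [NS]: N:car8-GO,E:wait,S:empty,W:wait | queues: N=0 E=0 S=0 W=0

N: empty
E: empty
S: empty
W: empty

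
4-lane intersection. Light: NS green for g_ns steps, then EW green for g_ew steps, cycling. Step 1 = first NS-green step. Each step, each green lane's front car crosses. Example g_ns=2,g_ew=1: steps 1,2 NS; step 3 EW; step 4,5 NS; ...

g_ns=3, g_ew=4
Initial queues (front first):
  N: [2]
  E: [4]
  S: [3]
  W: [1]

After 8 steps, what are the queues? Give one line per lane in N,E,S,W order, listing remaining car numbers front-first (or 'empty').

Step 1 [NS]: N:car2-GO,E:wait,S:car3-GO,W:wait | queues: N=0 E=1 S=0 W=1
Step 2 [NS]: N:empty,E:wait,S:empty,W:wait | queues: N=0 E=1 S=0 W=1
Step 3 [NS]: N:empty,E:wait,S:empty,W:wait | queues: N=0 E=1 S=0 W=1
Step 4 [EW]: N:wait,E:car4-GO,S:wait,W:car1-GO | queues: N=0 E=0 S=0 W=0

N: empty
E: empty
S: empty
W: empty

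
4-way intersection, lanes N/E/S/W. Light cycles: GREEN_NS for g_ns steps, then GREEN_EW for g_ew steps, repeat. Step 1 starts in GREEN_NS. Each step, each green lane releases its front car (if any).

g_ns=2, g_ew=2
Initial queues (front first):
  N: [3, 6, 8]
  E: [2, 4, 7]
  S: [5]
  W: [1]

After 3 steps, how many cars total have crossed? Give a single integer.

Answer: 5

Derivation:
Step 1 [NS]: N:car3-GO,E:wait,S:car5-GO,W:wait | queues: N=2 E=3 S=0 W=1
Step 2 [NS]: N:car6-GO,E:wait,S:empty,W:wait | queues: N=1 E=3 S=0 W=1
Step 3 [EW]: N:wait,E:car2-GO,S:wait,W:car1-GO | queues: N=1 E=2 S=0 W=0
Cars crossed by step 3: 5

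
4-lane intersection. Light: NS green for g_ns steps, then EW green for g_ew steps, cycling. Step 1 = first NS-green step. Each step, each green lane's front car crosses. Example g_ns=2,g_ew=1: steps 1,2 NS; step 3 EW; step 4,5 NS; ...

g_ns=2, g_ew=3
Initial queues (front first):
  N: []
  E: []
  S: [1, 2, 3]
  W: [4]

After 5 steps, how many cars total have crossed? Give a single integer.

Answer: 3

Derivation:
Step 1 [NS]: N:empty,E:wait,S:car1-GO,W:wait | queues: N=0 E=0 S=2 W=1
Step 2 [NS]: N:empty,E:wait,S:car2-GO,W:wait | queues: N=0 E=0 S=1 W=1
Step 3 [EW]: N:wait,E:empty,S:wait,W:car4-GO | queues: N=0 E=0 S=1 W=0
Step 4 [EW]: N:wait,E:empty,S:wait,W:empty | queues: N=0 E=0 S=1 W=0
Step 5 [EW]: N:wait,E:empty,S:wait,W:empty | queues: N=0 E=0 S=1 W=0
Cars crossed by step 5: 3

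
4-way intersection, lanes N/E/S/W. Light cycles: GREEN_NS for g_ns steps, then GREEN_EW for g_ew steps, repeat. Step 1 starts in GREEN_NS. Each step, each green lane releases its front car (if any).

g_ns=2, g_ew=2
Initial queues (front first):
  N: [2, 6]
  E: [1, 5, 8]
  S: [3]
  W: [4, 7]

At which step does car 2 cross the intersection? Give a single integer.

Step 1 [NS]: N:car2-GO,E:wait,S:car3-GO,W:wait | queues: N=1 E=3 S=0 W=2
Step 2 [NS]: N:car6-GO,E:wait,S:empty,W:wait | queues: N=0 E=3 S=0 W=2
Step 3 [EW]: N:wait,E:car1-GO,S:wait,W:car4-GO | queues: N=0 E=2 S=0 W=1
Step 4 [EW]: N:wait,E:car5-GO,S:wait,W:car7-GO | queues: N=0 E=1 S=0 W=0
Step 5 [NS]: N:empty,E:wait,S:empty,W:wait | queues: N=0 E=1 S=0 W=0
Step 6 [NS]: N:empty,E:wait,S:empty,W:wait | queues: N=0 E=1 S=0 W=0
Step 7 [EW]: N:wait,E:car8-GO,S:wait,W:empty | queues: N=0 E=0 S=0 W=0
Car 2 crosses at step 1

1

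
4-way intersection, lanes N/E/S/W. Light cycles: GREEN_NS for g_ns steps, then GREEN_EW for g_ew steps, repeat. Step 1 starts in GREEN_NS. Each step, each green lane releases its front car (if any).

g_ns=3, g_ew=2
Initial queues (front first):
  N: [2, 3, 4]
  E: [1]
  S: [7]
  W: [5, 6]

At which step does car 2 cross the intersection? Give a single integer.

Step 1 [NS]: N:car2-GO,E:wait,S:car7-GO,W:wait | queues: N=2 E=1 S=0 W=2
Step 2 [NS]: N:car3-GO,E:wait,S:empty,W:wait | queues: N=1 E=1 S=0 W=2
Step 3 [NS]: N:car4-GO,E:wait,S:empty,W:wait | queues: N=0 E=1 S=0 W=2
Step 4 [EW]: N:wait,E:car1-GO,S:wait,W:car5-GO | queues: N=0 E=0 S=0 W=1
Step 5 [EW]: N:wait,E:empty,S:wait,W:car6-GO | queues: N=0 E=0 S=0 W=0
Car 2 crosses at step 1

1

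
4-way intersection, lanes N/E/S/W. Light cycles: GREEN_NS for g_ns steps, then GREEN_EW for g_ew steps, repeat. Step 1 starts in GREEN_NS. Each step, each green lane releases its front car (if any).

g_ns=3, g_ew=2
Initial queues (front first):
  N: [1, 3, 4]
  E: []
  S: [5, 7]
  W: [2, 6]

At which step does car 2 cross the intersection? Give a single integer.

Step 1 [NS]: N:car1-GO,E:wait,S:car5-GO,W:wait | queues: N=2 E=0 S=1 W=2
Step 2 [NS]: N:car3-GO,E:wait,S:car7-GO,W:wait | queues: N=1 E=0 S=0 W=2
Step 3 [NS]: N:car4-GO,E:wait,S:empty,W:wait | queues: N=0 E=0 S=0 W=2
Step 4 [EW]: N:wait,E:empty,S:wait,W:car2-GO | queues: N=0 E=0 S=0 W=1
Step 5 [EW]: N:wait,E:empty,S:wait,W:car6-GO | queues: N=0 E=0 S=0 W=0
Car 2 crosses at step 4

4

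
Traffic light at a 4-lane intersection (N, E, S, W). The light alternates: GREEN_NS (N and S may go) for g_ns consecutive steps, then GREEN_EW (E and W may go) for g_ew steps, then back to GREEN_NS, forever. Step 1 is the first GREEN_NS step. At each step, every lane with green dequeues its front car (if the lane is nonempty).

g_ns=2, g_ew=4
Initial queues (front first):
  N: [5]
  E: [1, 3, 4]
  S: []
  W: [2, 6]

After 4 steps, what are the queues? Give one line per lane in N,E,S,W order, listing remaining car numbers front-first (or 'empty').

Step 1 [NS]: N:car5-GO,E:wait,S:empty,W:wait | queues: N=0 E=3 S=0 W=2
Step 2 [NS]: N:empty,E:wait,S:empty,W:wait | queues: N=0 E=3 S=0 W=2
Step 3 [EW]: N:wait,E:car1-GO,S:wait,W:car2-GO | queues: N=0 E=2 S=0 W=1
Step 4 [EW]: N:wait,E:car3-GO,S:wait,W:car6-GO | queues: N=0 E=1 S=0 W=0

N: empty
E: 4
S: empty
W: empty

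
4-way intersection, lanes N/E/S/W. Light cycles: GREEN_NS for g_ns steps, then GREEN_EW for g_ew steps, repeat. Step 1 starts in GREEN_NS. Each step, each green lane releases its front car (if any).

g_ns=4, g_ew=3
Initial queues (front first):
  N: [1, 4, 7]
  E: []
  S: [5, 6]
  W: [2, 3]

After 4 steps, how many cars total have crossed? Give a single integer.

Answer: 5

Derivation:
Step 1 [NS]: N:car1-GO,E:wait,S:car5-GO,W:wait | queues: N=2 E=0 S=1 W=2
Step 2 [NS]: N:car4-GO,E:wait,S:car6-GO,W:wait | queues: N=1 E=0 S=0 W=2
Step 3 [NS]: N:car7-GO,E:wait,S:empty,W:wait | queues: N=0 E=0 S=0 W=2
Step 4 [NS]: N:empty,E:wait,S:empty,W:wait | queues: N=0 E=0 S=0 W=2
Cars crossed by step 4: 5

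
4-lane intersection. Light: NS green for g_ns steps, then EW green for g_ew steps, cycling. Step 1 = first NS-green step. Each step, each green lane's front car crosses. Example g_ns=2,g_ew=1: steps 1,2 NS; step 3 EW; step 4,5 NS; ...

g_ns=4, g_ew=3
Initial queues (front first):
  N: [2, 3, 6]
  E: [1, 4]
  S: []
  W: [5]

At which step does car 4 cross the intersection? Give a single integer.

Step 1 [NS]: N:car2-GO,E:wait,S:empty,W:wait | queues: N=2 E=2 S=0 W=1
Step 2 [NS]: N:car3-GO,E:wait,S:empty,W:wait | queues: N=1 E=2 S=0 W=1
Step 3 [NS]: N:car6-GO,E:wait,S:empty,W:wait | queues: N=0 E=2 S=0 W=1
Step 4 [NS]: N:empty,E:wait,S:empty,W:wait | queues: N=0 E=2 S=0 W=1
Step 5 [EW]: N:wait,E:car1-GO,S:wait,W:car5-GO | queues: N=0 E=1 S=0 W=0
Step 6 [EW]: N:wait,E:car4-GO,S:wait,W:empty | queues: N=0 E=0 S=0 W=0
Car 4 crosses at step 6

6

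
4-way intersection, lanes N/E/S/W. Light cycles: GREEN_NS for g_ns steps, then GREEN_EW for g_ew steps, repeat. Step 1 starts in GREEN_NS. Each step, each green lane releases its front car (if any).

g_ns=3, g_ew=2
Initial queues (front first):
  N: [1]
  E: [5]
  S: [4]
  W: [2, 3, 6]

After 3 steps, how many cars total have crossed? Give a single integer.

Step 1 [NS]: N:car1-GO,E:wait,S:car4-GO,W:wait | queues: N=0 E=1 S=0 W=3
Step 2 [NS]: N:empty,E:wait,S:empty,W:wait | queues: N=0 E=1 S=0 W=3
Step 3 [NS]: N:empty,E:wait,S:empty,W:wait | queues: N=0 E=1 S=0 W=3
Cars crossed by step 3: 2

Answer: 2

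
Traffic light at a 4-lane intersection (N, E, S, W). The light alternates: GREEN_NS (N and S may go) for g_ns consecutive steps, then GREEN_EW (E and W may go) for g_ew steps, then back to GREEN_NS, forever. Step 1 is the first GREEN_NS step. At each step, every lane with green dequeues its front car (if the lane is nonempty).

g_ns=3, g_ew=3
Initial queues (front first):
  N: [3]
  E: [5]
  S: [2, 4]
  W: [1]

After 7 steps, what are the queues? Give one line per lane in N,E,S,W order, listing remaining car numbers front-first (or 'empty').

Step 1 [NS]: N:car3-GO,E:wait,S:car2-GO,W:wait | queues: N=0 E=1 S=1 W=1
Step 2 [NS]: N:empty,E:wait,S:car4-GO,W:wait | queues: N=0 E=1 S=0 W=1
Step 3 [NS]: N:empty,E:wait,S:empty,W:wait | queues: N=0 E=1 S=0 W=1
Step 4 [EW]: N:wait,E:car5-GO,S:wait,W:car1-GO | queues: N=0 E=0 S=0 W=0

N: empty
E: empty
S: empty
W: empty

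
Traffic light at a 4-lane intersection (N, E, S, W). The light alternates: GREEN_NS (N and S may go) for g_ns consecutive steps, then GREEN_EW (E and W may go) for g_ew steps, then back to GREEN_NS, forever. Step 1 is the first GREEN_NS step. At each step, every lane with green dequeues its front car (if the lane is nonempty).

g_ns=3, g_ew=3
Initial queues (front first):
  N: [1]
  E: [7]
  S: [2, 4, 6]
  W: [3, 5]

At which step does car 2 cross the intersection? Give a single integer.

Step 1 [NS]: N:car1-GO,E:wait,S:car2-GO,W:wait | queues: N=0 E=1 S=2 W=2
Step 2 [NS]: N:empty,E:wait,S:car4-GO,W:wait | queues: N=0 E=1 S=1 W=2
Step 3 [NS]: N:empty,E:wait,S:car6-GO,W:wait | queues: N=0 E=1 S=0 W=2
Step 4 [EW]: N:wait,E:car7-GO,S:wait,W:car3-GO | queues: N=0 E=0 S=0 W=1
Step 5 [EW]: N:wait,E:empty,S:wait,W:car5-GO | queues: N=0 E=0 S=0 W=0
Car 2 crosses at step 1

1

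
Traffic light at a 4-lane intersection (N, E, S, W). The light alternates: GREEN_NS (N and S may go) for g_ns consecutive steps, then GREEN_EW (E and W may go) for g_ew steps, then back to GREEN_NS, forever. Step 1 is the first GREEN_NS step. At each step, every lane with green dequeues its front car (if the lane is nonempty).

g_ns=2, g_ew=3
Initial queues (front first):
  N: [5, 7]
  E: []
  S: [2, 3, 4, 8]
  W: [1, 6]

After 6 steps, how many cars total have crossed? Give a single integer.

Answer: 7

Derivation:
Step 1 [NS]: N:car5-GO,E:wait,S:car2-GO,W:wait | queues: N=1 E=0 S=3 W=2
Step 2 [NS]: N:car7-GO,E:wait,S:car3-GO,W:wait | queues: N=0 E=0 S=2 W=2
Step 3 [EW]: N:wait,E:empty,S:wait,W:car1-GO | queues: N=0 E=0 S=2 W=1
Step 4 [EW]: N:wait,E:empty,S:wait,W:car6-GO | queues: N=0 E=0 S=2 W=0
Step 5 [EW]: N:wait,E:empty,S:wait,W:empty | queues: N=0 E=0 S=2 W=0
Step 6 [NS]: N:empty,E:wait,S:car4-GO,W:wait | queues: N=0 E=0 S=1 W=0
Cars crossed by step 6: 7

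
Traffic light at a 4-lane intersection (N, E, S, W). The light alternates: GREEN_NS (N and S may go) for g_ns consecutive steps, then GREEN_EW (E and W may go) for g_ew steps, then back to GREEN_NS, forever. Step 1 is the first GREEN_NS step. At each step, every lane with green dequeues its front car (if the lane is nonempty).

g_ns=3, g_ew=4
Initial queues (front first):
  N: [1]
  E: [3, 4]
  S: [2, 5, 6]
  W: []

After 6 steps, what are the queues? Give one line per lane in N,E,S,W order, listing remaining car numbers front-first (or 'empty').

Step 1 [NS]: N:car1-GO,E:wait,S:car2-GO,W:wait | queues: N=0 E=2 S=2 W=0
Step 2 [NS]: N:empty,E:wait,S:car5-GO,W:wait | queues: N=0 E=2 S=1 W=0
Step 3 [NS]: N:empty,E:wait,S:car6-GO,W:wait | queues: N=0 E=2 S=0 W=0
Step 4 [EW]: N:wait,E:car3-GO,S:wait,W:empty | queues: N=0 E=1 S=0 W=0
Step 5 [EW]: N:wait,E:car4-GO,S:wait,W:empty | queues: N=0 E=0 S=0 W=0

N: empty
E: empty
S: empty
W: empty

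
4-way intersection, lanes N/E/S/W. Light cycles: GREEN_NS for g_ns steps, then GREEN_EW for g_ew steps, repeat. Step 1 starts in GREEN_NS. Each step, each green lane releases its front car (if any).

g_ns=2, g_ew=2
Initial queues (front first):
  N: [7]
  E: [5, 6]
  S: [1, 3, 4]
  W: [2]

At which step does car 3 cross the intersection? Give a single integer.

Step 1 [NS]: N:car7-GO,E:wait,S:car1-GO,W:wait | queues: N=0 E=2 S=2 W=1
Step 2 [NS]: N:empty,E:wait,S:car3-GO,W:wait | queues: N=0 E=2 S=1 W=1
Step 3 [EW]: N:wait,E:car5-GO,S:wait,W:car2-GO | queues: N=0 E=1 S=1 W=0
Step 4 [EW]: N:wait,E:car6-GO,S:wait,W:empty | queues: N=0 E=0 S=1 W=0
Step 5 [NS]: N:empty,E:wait,S:car4-GO,W:wait | queues: N=0 E=0 S=0 W=0
Car 3 crosses at step 2

2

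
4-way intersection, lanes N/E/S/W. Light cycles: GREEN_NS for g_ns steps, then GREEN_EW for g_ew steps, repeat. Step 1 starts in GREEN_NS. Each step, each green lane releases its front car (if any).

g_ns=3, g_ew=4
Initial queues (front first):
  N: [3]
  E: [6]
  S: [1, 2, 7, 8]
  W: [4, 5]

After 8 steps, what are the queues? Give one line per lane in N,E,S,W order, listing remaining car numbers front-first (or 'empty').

Step 1 [NS]: N:car3-GO,E:wait,S:car1-GO,W:wait | queues: N=0 E=1 S=3 W=2
Step 2 [NS]: N:empty,E:wait,S:car2-GO,W:wait | queues: N=0 E=1 S=2 W=2
Step 3 [NS]: N:empty,E:wait,S:car7-GO,W:wait | queues: N=0 E=1 S=1 W=2
Step 4 [EW]: N:wait,E:car6-GO,S:wait,W:car4-GO | queues: N=0 E=0 S=1 W=1
Step 5 [EW]: N:wait,E:empty,S:wait,W:car5-GO | queues: N=0 E=0 S=1 W=0
Step 6 [EW]: N:wait,E:empty,S:wait,W:empty | queues: N=0 E=0 S=1 W=0
Step 7 [EW]: N:wait,E:empty,S:wait,W:empty | queues: N=0 E=0 S=1 W=0
Step 8 [NS]: N:empty,E:wait,S:car8-GO,W:wait | queues: N=0 E=0 S=0 W=0

N: empty
E: empty
S: empty
W: empty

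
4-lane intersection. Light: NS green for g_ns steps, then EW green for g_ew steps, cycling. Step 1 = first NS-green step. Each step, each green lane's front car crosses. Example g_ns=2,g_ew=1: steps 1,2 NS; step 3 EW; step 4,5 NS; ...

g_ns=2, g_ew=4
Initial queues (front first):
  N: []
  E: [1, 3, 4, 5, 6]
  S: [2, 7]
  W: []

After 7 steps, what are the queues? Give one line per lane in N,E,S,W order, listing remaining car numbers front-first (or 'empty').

Step 1 [NS]: N:empty,E:wait,S:car2-GO,W:wait | queues: N=0 E=5 S=1 W=0
Step 2 [NS]: N:empty,E:wait,S:car7-GO,W:wait | queues: N=0 E=5 S=0 W=0
Step 3 [EW]: N:wait,E:car1-GO,S:wait,W:empty | queues: N=0 E=4 S=0 W=0
Step 4 [EW]: N:wait,E:car3-GO,S:wait,W:empty | queues: N=0 E=3 S=0 W=0
Step 5 [EW]: N:wait,E:car4-GO,S:wait,W:empty | queues: N=0 E=2 S=0 W=0
Step 6 [EW]: N:wait,E:car5-GO,S:wait,W:empty | queues: N=0 E=1 S=0 W=0
Step 7 [NS]: N:empty,E:wait,S:empty,W:wait | queues: N=0 E=1 S=0 W=0

N: empty
E: 6
S: empty
W: empty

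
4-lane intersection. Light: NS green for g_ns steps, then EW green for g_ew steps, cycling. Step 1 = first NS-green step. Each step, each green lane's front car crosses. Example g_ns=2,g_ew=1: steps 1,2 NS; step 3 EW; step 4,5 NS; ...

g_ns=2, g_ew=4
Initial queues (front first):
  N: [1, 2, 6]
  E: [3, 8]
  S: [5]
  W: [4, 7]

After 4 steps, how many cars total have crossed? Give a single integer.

Answer: 7

Derivation:
Step 1 [NS]: N:car1-GO,E:wait,S:car5-GO,W:wait | queues: N=2 E=2 S=0 W=2
Step 2 [NS]: N:car2-GO,E:wait,S:empty,W:wait | queues: N=1 E=2 S=0 W=2
Step 3 [EW]: N:wait,E:car3-GO,S:wait,W:car4-GO | queues: N=1 E=1 S=0 W=1
Step 4 [EW]: N:wait,E:car8-GO,S:wait,W:car7-GO | queues: N=1 E=0 S=0 W=0
Cars crossed by step 4: 7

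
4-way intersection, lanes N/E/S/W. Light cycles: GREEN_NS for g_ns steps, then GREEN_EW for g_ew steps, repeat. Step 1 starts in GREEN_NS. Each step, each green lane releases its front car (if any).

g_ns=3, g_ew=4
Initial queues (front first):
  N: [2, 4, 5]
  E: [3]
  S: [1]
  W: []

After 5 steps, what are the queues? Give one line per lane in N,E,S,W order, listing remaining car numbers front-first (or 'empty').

Step 1 [NS]: N:car2-GO,E:wait,S:car1-GO,W:wait | queues: N=2 E=1 S=0 W=0
Step 2 [NS]: N:car4-GO,E:wait,S:empty,W:wait | queues: N=1 E=1 S=0 W=0
Step 3 [NS]: N:car5-GO,E:wait,S:empty,W:wait | queues: N=0 E=1 S=0 W=0
Step 4 [EW]: N:wait,E:car3-GO,S:wait,W:empty | queues: N=0 E=0 S=0 W=0

N: empty
E: empty
S: empty
W: empty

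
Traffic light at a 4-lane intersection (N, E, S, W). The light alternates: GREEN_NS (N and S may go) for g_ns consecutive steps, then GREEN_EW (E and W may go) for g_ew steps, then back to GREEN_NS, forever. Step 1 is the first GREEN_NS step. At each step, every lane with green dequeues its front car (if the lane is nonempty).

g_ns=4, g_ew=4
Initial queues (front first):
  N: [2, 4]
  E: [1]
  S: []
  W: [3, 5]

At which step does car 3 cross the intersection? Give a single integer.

Step 1 [NS]: N:car2-GO,E:wait,S:empty,W:wait | queues: N=1 E=1 S=0 W=2
Step 2 [NS]: N:car4-GO,E:wait,S:empty,W:wait | queues: N=0 E=1 S=0 W=2
Step 3 [NS]: N:empty,E:wait,S:empty,W:wait | queues: N=0 E=1 S=0 W=2
Step 4 [NS]: N:empty,E:wait,S:empty,W:wait | queues: N=0 E=1 S=0 W=2
Step 5 [EW]: N:wait,E:car1-GO,S:wait,W:car3-GO | queues: N=0 E=0 S=0 W=1
Step 6 [EW]: N:wait,E:empty,S:wait,W:car5-GO | queues: N=0 E=0 S=0 W=0
Car 3 crosses at step 5

5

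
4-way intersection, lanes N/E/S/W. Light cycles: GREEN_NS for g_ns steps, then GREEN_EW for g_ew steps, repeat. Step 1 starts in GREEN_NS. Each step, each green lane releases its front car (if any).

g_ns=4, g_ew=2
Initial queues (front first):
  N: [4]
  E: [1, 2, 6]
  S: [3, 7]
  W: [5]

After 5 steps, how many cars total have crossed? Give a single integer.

Answer: 5

Derivation:
Step 1 [NS]: N:car4-GO,E:wait,S:car3-GO,W:wait | queues: N=0 E=3 S=1 W=1
Step 2 [NS]: N:empty,E:wait,S:car7-GO,W:wait | queues: N=0 E=3 S=0 W=1
Step 3 [NS]: N:empty,E:wait,S:empty,W:wait | queues: N=0 E=3 S=0 W=1
Step 4 [NS]: N:empty,E:wait,S:empty,W:wait | queues: N=0 E=3 S=0 W=1
Step 5 [EW]: N:wait,E:car1-GO,S:wait,W:car5-GO | queues: N=0 E=2 S=0 W=0
Cars crossed by step 5: 5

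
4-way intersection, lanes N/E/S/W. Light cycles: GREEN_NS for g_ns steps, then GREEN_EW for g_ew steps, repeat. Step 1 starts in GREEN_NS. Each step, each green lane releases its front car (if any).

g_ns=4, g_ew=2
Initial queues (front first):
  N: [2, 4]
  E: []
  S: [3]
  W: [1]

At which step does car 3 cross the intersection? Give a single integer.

Step 1 [NS]: N:car2-GO,E:wait,S:car3-GO,W:wait | queues: N=1 E=0 S=0 W=1
Step 2 [NS]: N:car4-GO,E:wait,S:empty,W:wait | queues: N=0 E=0 S=0 W=1
Step 3 [NS]: N:empty,E:wait,S:empty,W:wait | queues: N=0 E=0 S=0 W=1
Step 4 [NS]: N:empty,E:wait,S:empty,W:wait | queues: N=0 E=0 S=0 W=1
Step 5 [EW]: N:wait,E:empty,S:wait,W:car1-GO | queues: N=0 E=0 S=0 W=0
Car 3 crosses at step 1

1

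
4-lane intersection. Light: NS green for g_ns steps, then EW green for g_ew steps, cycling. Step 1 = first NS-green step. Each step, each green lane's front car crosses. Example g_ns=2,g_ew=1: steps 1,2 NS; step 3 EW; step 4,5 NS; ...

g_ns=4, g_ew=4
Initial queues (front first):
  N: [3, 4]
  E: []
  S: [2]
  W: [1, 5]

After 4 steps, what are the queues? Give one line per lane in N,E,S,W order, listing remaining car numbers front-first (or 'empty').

Step 1 [NS]: N:car3-GO,E:wait,S:car2-GO,W:wait | queues: N=1 E=0 S=0 W=2
Step 2 [NS]: N:car4-GO,E:wait,S:empty,W:wait | queues: N=0 E=0 S=0 W=2
Step 3 [NS]: N:empty,E:wait,S:empty,W:wait | queues: N=0 E=0 S=0 W=2
Step 4 [NS]: N:empty,E:wait,S:empty,W:wait | queues: N=0 E=0 S=0 W=2

N: empty
E: empty
S: empty
W: 1 5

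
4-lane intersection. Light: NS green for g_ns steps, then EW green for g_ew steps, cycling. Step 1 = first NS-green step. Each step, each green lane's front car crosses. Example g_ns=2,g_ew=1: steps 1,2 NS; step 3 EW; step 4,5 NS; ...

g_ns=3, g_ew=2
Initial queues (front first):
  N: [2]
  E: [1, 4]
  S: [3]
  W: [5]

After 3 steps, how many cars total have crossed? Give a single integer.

Step 1 [NS]: N:car2-GO,E:wait,S:car3-GO,W:wait | queues: N=0 E=2 S=0 W=1
Step 2 [NS]: N:empty,E:wait,S:empty,W:wait | queues: N=0 E=2 S=0 W=1
Step 3 [NS]: N:empty,E:wait,S:empty,W:wait | queues: N=0 E=2 S=0 W=1
Cars crossed by step 3: 2

Answer: 2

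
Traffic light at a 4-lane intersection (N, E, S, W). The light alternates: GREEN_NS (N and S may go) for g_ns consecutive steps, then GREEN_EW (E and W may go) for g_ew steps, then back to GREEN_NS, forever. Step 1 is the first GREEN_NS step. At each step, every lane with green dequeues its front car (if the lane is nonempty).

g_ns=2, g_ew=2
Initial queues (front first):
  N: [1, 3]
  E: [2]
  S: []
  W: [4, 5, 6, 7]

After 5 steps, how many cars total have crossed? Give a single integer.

Step 1 [NS]: N:car1-GO,E:wait,S:empty,W:wait | queues: N=1 E=1 S=0 W=4
Step 2 [NS]: N:car3-GO,E:wait,S:empty,W:wait | queues: N=0 E=1 S=0 W=4
Step 3 [EW]: N:wait,E:car2-GO,S:wait,W:car4-GO | queues: N=0 E=0 S=0 W=3
Step 4 [EW]: N:wait,E:empty,S:wait,W:car5-GO | queues: N=0 E=0 S=0 W=2
Step 5 [NS]: N:empty,E:wait,S:empty,W:wait | queues: N=0 E=0 S=0 W=2
Cars crossed by step 5: 5

Answer: 5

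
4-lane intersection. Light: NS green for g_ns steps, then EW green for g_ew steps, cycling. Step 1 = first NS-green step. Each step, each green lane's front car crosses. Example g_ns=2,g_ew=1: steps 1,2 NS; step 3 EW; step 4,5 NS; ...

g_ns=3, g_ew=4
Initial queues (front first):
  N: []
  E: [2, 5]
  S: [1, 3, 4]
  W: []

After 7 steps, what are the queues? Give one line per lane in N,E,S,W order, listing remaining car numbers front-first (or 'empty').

Step 1 [NS]: N:empty,E:wait,S:car1-GO,W:wait | queues: N=0 E=2 S=2 W=0
Step 2 [NS]: N:empty,E:wait,S:car3-GO,W:wait | queues: N=0 E=2 S=1 W=0
Step 3 [NS]: N:empty,E:wait,S:car4-GO,W:wait | queues: N=0 E=2 S=0 W=0
Step 4 [EW]: N:wait,E:car2-GO,S:wait,W:empty | queues: N=0 E=1 S=0 W=0
Step 5 [EW]: N:wait,E:car5-GO,S:wait,W:empty | queues: N=0 E=0 S=0 W=0

N: empty
E: empty
S: empty
W: empty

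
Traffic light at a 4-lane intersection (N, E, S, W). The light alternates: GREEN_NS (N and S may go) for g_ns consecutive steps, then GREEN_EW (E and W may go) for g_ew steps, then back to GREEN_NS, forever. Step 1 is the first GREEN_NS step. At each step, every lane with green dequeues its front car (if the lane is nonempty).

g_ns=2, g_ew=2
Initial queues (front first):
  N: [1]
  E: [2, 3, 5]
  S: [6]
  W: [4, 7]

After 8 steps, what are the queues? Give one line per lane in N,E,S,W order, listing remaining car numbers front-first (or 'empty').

Step 1 [NS]: N:car1-GO,E:wait,S:car6-GO,W:wait | queues: N=0 E=3 S=0 W=2
Step 2 [NS]: N:empty,E:wait,S:empty,W:wait | queues: N=0 E=3 S=0 W=2
Step 3 [EW]: N:wait,E:car2-GO,S:wait,W:car4-GO | queues: N=0 E=2 S=0 W=1
Step 4 [EW]: N:wait,E:car3-GO,S:wait,W:car7-GO | queues: N=0 E=1 S=0 W=0
Step 5 [NS]: N:empty,E:wait,S:empty,W:wait | queues: N=0 E=1 S=0 W=0
Step 6 [NS]: N:empty,E:wait,S:empty,W:wait | queues: N=0 E=1 S=0 W=0
Step 7 [EW]: N:wait,E:car5-GO,S:wait,W:empty | queues: N=0 E=0 S=0 W=0

N: empty
E: empty
S: empty
W: empty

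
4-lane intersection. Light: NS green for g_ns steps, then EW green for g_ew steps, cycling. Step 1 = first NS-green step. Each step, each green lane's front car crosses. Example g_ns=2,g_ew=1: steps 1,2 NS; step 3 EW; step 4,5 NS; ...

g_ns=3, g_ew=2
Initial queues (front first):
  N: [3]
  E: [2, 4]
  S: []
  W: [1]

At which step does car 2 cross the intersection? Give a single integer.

Step 1 [NS]: N:car3-GO,E:wait,S:empty,W:wait | queues: N=0 E=2 S=0 W=1
Step 2 [NS]: N:empty,E:wait,S:empty,W:wait | queues: N=0 E=2 S=0 W=1
Step 3 [NS]: N:empty,E:wait,S:empty,W:wait | queues: N=0 E=2 S=0 W=1
Step 4 [EW]: N:wait,E:car2-GO,S:wait,W:car1-GO | queues: N=0 E=1 S=0 W=0
Step 5 [EW]: N:wait,E:car4-GO,S:wait,W:empty | queues: N=0 E=0 S=0 W=0
Car 2 crosses at step 4

4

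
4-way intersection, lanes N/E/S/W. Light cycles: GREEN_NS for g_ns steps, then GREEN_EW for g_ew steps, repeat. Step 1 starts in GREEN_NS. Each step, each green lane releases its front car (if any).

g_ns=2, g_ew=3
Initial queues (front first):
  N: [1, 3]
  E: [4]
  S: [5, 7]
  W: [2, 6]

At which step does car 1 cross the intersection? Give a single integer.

Step 1 [NS]: N:car1-GO,E:wait,S:car5-GO,W:wait | queues: N=1 E=1 S=1 W=2
Step 2 [NS]: N:car3-GO,E:wait,S:car7-GO,W:wait | queues: N=0 E=1 S=0 W=2
Step 3 [EW]: N:wait,E:car4-GO,S:wait,W:car2-GO | queues: N=0 E=0 S=0 W=1
Step 4 [EW]: N:wait,E:empty,S:wait,W:car6-GO | queues: N=0 E=0 S=0 W=0
Car 1 crosses at step 1

1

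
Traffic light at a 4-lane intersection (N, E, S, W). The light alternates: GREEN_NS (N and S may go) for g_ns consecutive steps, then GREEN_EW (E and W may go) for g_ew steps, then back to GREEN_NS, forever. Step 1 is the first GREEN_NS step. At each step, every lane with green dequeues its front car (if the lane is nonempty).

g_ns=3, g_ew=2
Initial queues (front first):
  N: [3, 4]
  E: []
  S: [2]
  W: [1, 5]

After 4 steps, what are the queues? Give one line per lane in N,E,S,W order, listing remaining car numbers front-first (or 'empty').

Step 1 [NS]: N:car3-GO,E:wait,S:car2-GO,W:wait | queues: N=1 E=0 S=0 W=2
Step 2 [NS]: N:car4-GO,E:wait,S:empty,W:wait | queues: N=0 E=0 S=0 W=2
Step 3 [NS]: N:empty,E:wait,S:empty,W:wait | queues: N=0 E=0 S=0 W=2
Step 4 [EW]: N:wait,E:empty,S:wait,W:car1-GO | queues: N=0 E=0 S=0 W=1

N: empty
E: empty
S: empty
W: 5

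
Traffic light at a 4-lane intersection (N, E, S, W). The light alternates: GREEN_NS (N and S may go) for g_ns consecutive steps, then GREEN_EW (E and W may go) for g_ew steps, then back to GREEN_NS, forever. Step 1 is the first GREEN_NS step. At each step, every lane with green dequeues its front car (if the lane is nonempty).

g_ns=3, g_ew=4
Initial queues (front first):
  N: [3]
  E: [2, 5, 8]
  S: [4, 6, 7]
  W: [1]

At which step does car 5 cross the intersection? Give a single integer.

Step 1 [NS]: N:car3-GO,E:wait,S:car4-GO,W:wait | queues: N=0 E=3 S=2 W=1
Step 2 [NS]: N:empty,E:wait,S:car6-GO,W:wait | queues: N=0 E=3 S=1 W=1
Step 3 [NS]: N:empty,E:wait,S:car7-GO,W:wait | queues: N=0 E=3 S=0 W=1
Step 4 [EW]: N:wait,E:car2-GO,S:wait,W:car1-GO | queues: N=0 E=2 S=0 W=0
Step 5 [EW]: N:wait,E:car5-GO,S:wait,W:empty | queues: N=0 E=1 S=0 W=0
Step 6 [EW]: N:wait,E:car8-GO,S:wait,W:empty | queues: N=0 E=0 S=0 W=0
Car 5 crosses at step 5

5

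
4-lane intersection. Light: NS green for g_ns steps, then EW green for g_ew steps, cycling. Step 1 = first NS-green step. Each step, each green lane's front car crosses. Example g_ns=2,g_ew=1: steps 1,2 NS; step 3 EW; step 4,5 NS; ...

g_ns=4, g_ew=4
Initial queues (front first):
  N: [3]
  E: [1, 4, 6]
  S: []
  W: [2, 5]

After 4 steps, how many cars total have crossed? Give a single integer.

Step 1 [NS]: N:car3-GO,E:wait,S:empty,W:wait | queues: N=0 E=3 S=0 W=2
Step 2 [NS]: N:empty,E:wait,S:empty,W:wait | queues: N=0 E=3 S=0 W=2
Step 3 [NS]: N:empty,E:wait,S:empty,W:wait | queues: N=0 E=3 S=0 W=2
Step 4 [NS]: N:empty,E:wait,S:empty,W:wait | queues: N=0 E=3 S=0 W=2
Cars crossed by step 4: 1

Answer: 1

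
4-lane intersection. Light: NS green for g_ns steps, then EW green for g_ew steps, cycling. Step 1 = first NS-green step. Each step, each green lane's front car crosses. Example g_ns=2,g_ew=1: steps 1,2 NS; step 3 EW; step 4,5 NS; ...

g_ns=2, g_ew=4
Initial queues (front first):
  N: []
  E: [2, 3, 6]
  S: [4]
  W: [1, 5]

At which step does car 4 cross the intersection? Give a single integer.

Step 1 [NS]: N:empty,E:wait,S:car4-GO,W:wait | queues: N=0 E=3 S=0 W=2
Step 2 [NS]: N:empty,E:wait,S:empty,W:wait | queues: N=0 E=3 S=0 W=2
Step 3 [EW]: N:wait,E:car2-GO,S:wait,W:car1-GO | queues: N=0 E=2 S=0 W=1
Step 4 [EW]: N:wait,E:car3-GO,S:wait,W:car5-GO | queues: N=0 E=1 S=0 W=0
Step 5 [EW]: N:wait,E:car6-GO,S:wait,W:empty | queues: N=0 E=0 S=0 W=0
Car 4 crosses at step 1

1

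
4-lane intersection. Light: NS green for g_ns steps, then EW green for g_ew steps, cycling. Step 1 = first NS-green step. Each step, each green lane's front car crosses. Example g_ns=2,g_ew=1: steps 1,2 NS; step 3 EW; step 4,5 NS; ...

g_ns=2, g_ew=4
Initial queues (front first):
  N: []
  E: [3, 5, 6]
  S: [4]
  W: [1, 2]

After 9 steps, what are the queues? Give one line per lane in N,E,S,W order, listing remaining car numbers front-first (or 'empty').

Step 1 [NS]: N:empty,E:wait,S:car4-GO,W:wait | queues: N=0 E=3 S=0 W=2
Step 2 [NS]: N:empty,E:wait,S:empty,W:wait | queues: N=0 E=3 S=0 W=2
Step 3 [EW]: N:wait,E:car3-GO,S:wait,W:car1-GO | queues: N=0 E=2 S=0 W=1
Step 4 [EW]: N:wait,E:car5-GO,S:wait,W:car2-GO | queues: N=0 E=1 S=0 W=0
Step 5 [EW]: N:wait,E:car6-GO,S:wait,W:empty | queues: N=0 E=0 S=0 W=0

N: empty
E: empty
S: empty
W: empty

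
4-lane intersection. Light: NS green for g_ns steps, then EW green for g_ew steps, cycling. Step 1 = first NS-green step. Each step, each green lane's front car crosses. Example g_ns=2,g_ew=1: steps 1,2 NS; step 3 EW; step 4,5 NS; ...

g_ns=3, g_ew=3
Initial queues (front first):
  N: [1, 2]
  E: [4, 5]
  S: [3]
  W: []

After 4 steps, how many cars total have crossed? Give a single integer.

Step 1 [NS]: N:car1-GO,E:wait,S:car3-GO,W:wait | queues: N=1 E=2 S=0 W=0
Step 2 [NS]: N:car2-GO,E:wait,S:empty,W:wait | queues: N=0 E=2 S=0 W=0
Step 3 [NS]: N:empty,E:wait,S:empty,W:wait | queues: N=0 E=2 S=0 W=0
Step 4 [EW]: N:wait,E:car4-GO,S:wait,W:empty | queues: N=0 E=1 S=0 W=0
Cars crossed by step 4: 4

Answer: 4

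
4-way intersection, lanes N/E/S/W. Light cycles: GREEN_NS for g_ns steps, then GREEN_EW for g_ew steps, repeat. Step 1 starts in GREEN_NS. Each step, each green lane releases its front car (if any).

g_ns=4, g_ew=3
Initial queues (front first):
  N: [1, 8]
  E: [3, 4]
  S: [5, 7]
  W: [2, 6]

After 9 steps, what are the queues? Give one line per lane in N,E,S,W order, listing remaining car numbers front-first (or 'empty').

Step 1 [NS]: N:car1-GO,E:wait,S:car5-GO,W:wait | queues: N=1 E=2 S=1 W=2
Step 2 [NS]: N:car8-GO,E:wait,S:car7-GO,W:wait | queues: N=0 E=2 S=0 W=2
Step 3 [NS]: N:empty,E:wait,S:empty,W:wait | queues: N=0 E=2 S=0 W=2
Step 4 [NS]: N:empty,E:wait,S:empty,W:wait | queues: N=0 E=2 S=0 W=2
Step 5 [EW]: N:wait,E:car3-GO,S:wait,W:car2-GO | queues: N=0 E=1 S=0 W=1
Step 6 [EW]: N:wait,E:car4-GO,S:wait,W:car6-GO | queues: N=0 E=0 S=0 W=0

N: empty
E: empty
S: empty
W: empty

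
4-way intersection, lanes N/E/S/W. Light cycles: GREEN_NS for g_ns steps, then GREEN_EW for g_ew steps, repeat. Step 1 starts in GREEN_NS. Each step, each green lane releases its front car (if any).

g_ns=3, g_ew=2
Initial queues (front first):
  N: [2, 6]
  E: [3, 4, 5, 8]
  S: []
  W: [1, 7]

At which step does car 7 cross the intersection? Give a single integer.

Step 1 [NS]: N:car2-GO,E:wait,S:empty,W:wait | queues: N=1 E=4 S=0 W=2
Step 2 [NS]: N:car6-GO,E:wait,S:empty,W:wait | queues: N=0 E=4 S=0 W=2
Step 3 [NS]: N:empty,E:wait,S:empty,W:wait | queues: N=0 E=4 S=0 W=2
Step 4 [EW]: N:wait,E:car3-GO,S:wait,W:car1-GO | queues: N=0 E=3 S=0 W=1
Step 5 [EW]: N:wait,E:car4-GO,S:wait,W:car7-GO | queues: N=0 E=2 S=0 W=0
Step 6 [NS]: N:empty,E:wait,S:empty,W:wait | queues: N=0 E=2 S=0 W=0
Step 7 [NS]: N:empty,E:wait,S:empty,W:wait | queues: N=0 E=2 S=0 W=0
Step 8 [NS]: N:empty,E:wait,S:empty,W:wait | queues: N=0 E=2 S=0 W=0
Step 9 [EW]: N:wait,E:car5-GO,S:wait,W:empty | queues: N=0 E=1 S=0 W=0
Step 10 [EW]: N:wait,E:car8-GO,S:wait,W:empty | queues: N=0 E=0 S=0 W=0
Car 7 crosses at step 5

5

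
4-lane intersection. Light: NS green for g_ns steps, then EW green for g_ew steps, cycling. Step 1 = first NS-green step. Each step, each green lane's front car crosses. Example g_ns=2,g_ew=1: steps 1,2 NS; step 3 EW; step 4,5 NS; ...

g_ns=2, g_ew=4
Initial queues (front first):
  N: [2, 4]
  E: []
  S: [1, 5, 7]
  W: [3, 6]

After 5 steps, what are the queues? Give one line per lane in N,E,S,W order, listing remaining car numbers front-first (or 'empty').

Step 1 [NS]: N:car2-GO,E:wait,S:car1-GO,W:wait | queues: N=1 E=0 S=2 W=2
Step 2 [NS]: N:car4-GO,E:wait,S:car5-GO,W:wait | queues: N=0 E=0 S=1 W=2
Step 3 [EW]: N:wait,E:empty,S:wait,W:car3-GO | queues: N=0 E=0 S=1 W=1
Step 4 [EW]: N:wait,E:empty,S:wait,W:car6-GO | queues: N=0 E=0 S=1 W=0
Step 5 [EW]: N:wait,E:empty,S:wait,W:empty | queues: N=0 E=0 S=1 W=0

N: empty
E: empty
S: 7
W: empty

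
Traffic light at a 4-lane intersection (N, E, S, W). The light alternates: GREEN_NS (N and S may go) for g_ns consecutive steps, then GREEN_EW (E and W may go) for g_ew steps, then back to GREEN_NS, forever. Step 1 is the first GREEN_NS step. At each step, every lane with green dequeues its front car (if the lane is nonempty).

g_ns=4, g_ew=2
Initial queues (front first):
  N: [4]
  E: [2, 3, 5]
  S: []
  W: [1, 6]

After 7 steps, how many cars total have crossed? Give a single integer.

Step 1 [NS]: N:car4-GO,E:wait,S:empty,W:wait | queues: N=0 E=3 S=0 W=2
Step 2 [NS]: N:empty,E:wait,S:empty,W:wait | queues: N=0 E=3 S=0 W=2
Step 3 [NS]: N:empty,E:wait,S:empty,W:wait | queues: N=0 E=3 S=0 W=2
Step 4 [NS]: N:empty,E:wait,S:empty,W:wait | queues: N=0 E=3 S=0 W=2
Step 5 [EW]: N:wait,E:car2-GO,S:wait,W:car1-GO | queues: N=0 E=2 S=0 W=1
Step 6 [EW]: N:wait,E:car3-GO,S:wait,W:car6-GO | queues: N=0 E=1 S=0 W=0
Step 7 [NS]: N:empty,E:wait,S:empty,W:wait | queues: N=0 E=1 S=0 W=0
Cars crossed by step 7: 5

Answer: 5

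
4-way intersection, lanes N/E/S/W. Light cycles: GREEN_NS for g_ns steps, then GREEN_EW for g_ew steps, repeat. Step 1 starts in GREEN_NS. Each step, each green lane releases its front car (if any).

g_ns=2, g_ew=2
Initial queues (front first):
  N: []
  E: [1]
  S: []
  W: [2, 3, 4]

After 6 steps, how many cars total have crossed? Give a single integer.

Step 1 [NS]: N:empty,E:wait,S:empty,W:wait | queues: N=0 E=1 S=0 W=3
Step 2 [NS]: N:empty,E:wait,S:empty,W:wait | queues: N=0 E=1 S=0 W=3
Step 3 [EW]: N:wait,E:car1-GO,S:wait,W:car2-GO | queues: N=0 E=0 S=0 W=2
Step 4 [EW]: N:wait,E:empty,S:wait,W:car3-GO | queues: N=0 E=0 S=0 W=1
Step 5 [NS]: N:empty,E:wait,S:empty,W:wait | queues: N=0 E=0 S=0 W=1
Step 6 [NS]: N:empty,E:wait,S:empty,W:wait | queues: N=0 E=0 S=0 W=1
Cars crossed by step 6: 3

Answer: 3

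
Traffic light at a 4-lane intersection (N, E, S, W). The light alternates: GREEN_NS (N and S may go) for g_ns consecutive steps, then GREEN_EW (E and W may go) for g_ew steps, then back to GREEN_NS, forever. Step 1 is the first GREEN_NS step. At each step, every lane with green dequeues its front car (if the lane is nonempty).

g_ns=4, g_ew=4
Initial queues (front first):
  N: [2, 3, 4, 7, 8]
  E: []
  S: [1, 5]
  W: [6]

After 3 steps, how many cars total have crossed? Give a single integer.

Step 1 [NS]: N:car2-GO,E:wait,S:car1-GO,W:wait | queues: N=4 E=0 S=1 W=1
Step 2 [NS]: N:car3-GO,E:wait,S:car5-GO,W:wait | queues: N=3 E=0 S=0 W=1
Step 3 [NS]: N:car4-GO,E:wait,S:empty,W:wait | queues: N=2 E=0 S=0 W=1
Cars crossed by step 3: 5

Answer: 5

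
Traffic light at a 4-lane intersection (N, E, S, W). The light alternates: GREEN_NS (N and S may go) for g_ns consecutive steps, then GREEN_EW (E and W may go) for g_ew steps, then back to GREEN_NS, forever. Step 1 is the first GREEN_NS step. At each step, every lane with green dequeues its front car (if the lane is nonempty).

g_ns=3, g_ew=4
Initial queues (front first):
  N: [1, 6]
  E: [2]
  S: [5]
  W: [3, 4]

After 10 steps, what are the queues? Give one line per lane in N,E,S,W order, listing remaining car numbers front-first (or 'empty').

Step 1 [NS]: N:car1-GO,E:wait,S:car5-GO,W:wait | queues: N=1 E=1 S=0 W=2
Step 2 [NS]: N:car6-GO,E:wait,S:empty,W:wait | queues: N=0 E=1 S=0 W=2
Step 3 [NS]: N:empty,E:wait,S:empty,W:wait | queues: N=0 E=1 S=0 W=2
Step 4 [EW]: N:wait,E:car2-GO,S:wait,W:car3-GO | queues: N=0 E=0 S=0 W=1
Step 5 [EW]: N:wait,E:empty,S:wait,W:car4-GO | queues: N=0 E=0 S=0 W=0

N: empty
E: empty
S: empty
W: empty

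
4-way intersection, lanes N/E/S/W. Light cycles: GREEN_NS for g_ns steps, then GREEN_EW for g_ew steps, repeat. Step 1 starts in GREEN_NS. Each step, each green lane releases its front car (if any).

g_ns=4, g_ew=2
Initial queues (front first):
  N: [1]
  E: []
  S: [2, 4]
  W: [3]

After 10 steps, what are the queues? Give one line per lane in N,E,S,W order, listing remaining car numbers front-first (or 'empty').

Step 1 [NS]: N:car1-GO,E:wait,S:car2-GO,W:wait | queues: N=0 E=0 S=1 W=1
Step 2 [NS]: N:empty,E:wait,S:car4-GO,W:wait | queues: N=0 E=0 S=0 W=1
Step 3 [NS]: N:empty,E:wait,S:empty,W:wait | queues: N=0 E=0 S=0 W=1
Step 4 [NS]: N:empty,E:wait,S:empty,W:wait | queues: N=0 E=0 S=0 W=1
Step 5 [EW]: N:wait,E:empty,S:wait,W:car3-GO | queues: N=0 E=0 S=0 W=0

N: empty
E: empty
S: empty
W: empty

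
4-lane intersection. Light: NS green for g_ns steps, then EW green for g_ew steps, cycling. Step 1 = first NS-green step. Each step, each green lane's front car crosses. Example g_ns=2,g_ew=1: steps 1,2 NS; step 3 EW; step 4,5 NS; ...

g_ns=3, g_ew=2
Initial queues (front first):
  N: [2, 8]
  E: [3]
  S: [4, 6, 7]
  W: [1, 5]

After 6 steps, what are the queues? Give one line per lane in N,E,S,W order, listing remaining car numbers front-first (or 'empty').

Step 1 [NS]: N:car2-GO,E:wait,S:car4-GO,W:wait | queues: N=1 E=1 S=2 W=2
Step 2 [NS]: N:car8-GO,E:wait,S:car6-GO,W:wait | queues: N=0 E=1 S=1 W=2
Step 3 [NS]: N:empty,E:wait,S:car7-GO,W:wait | queues: N=0 E=1 S=0 W=2
Step 4 [EW]: N:wait,E:car3-GO,S:wait,W:car1-GO | queues: N=0 E=0 S=0 W=1
Step 5 [EW]: N:wait,E:empty,S:wait,W:car5-GO | queues: N=0 E=0 S=0 W=0

N: empty
E: empty
S: empty
W: empty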